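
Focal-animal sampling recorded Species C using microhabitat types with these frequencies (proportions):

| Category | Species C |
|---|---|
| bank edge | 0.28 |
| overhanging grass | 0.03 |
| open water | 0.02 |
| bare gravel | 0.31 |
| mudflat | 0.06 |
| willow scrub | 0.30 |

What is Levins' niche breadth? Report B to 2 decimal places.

3.71

Σpᵢ² = 0.28² + 0.03² + 0.02² + 0.31² + 0.06² + 0.30² = 0.0784 + 0.0009 + 0.0004 + 0.0961 + 0.0036 + 0.0900 = 0.2694
B = 1 / 0.2694 = 3.7120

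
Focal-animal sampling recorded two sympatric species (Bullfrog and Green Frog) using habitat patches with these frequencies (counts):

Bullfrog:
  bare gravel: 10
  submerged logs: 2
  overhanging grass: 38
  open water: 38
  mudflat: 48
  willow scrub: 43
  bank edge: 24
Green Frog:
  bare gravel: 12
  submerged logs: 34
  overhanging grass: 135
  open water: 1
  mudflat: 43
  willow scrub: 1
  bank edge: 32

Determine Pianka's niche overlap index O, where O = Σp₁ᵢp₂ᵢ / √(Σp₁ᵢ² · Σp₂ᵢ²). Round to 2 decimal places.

Proportions for Bullfrog (n=203): 10/203=0.0493, 2/203=0.0099, 38/203=0.1872, 38/203=0.1872, 48/203=0.2365, 43/203=0.2118, 24/203=0.1182
Proportions for Green Frog (n=258): 12/258=0.0465, 34/258=0.1318, 135/258=0.5233, 1/258=0.0039, 43/258=0.1667, 1/258=0.0039, 32/258=0.1240
Σ p₁ᵢp₂ᵢ = 0.002292 + 0.001305 + 0.097962 + 0.000730 + 0.039425 + 0.000826 + 0.014657 = 0.157197
Σp_1ᵢ² = 0.0493² + 0.0099² + 0.1872² + 0.1872² + 0.2365² + 0.2118² + 0.1182² = 0.002430 + 0.000098 + 0.035044 + 0.035044 + 0.055932 + 0.044859 + 0.013971 = 0.187378
Σp_2ᵢ² = 0.0465² + 0.1318² + 0.5233² + 0.0039² + 0.1667² + 0.0039² + 0.1240² = 0.002162 + 0.017371 + 0.273843 + 0.000015 + 0.027789 + 0.000015 + 0.015376 = 0.336571
O = 0.157197 / √(0.187378 × 0.336571) = 0.157197 / 0.2511295 = 0.6260

0.63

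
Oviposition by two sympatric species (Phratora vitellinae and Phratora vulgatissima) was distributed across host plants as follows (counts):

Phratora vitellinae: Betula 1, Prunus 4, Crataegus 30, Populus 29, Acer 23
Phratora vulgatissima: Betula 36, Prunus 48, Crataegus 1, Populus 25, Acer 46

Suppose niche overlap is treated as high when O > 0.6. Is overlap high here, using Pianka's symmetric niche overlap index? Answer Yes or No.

Proportions for Phratora vitellinae (n=87): 1/87=0.0115, 4/87=0.0460, 30/87=0.3448, 29/87=0.3333, 23/87=0.2644
Proportions for Phratora vulgatissima (n=156): 36/156=0.2308, 48/156=0.3077, 1/156=0.0064, 25/156=0.1603, 46/156=0.2949
Σ p₁ᵢp₂ᵢ = 0.002654 + 0.014154 + 0.002207 + 0.053428 + 0.077972 = 0.150415
Σp_1ᵢ² = 0.0115² + 0.0460² + 0.3448² + 0.3333² + 0.2644² = 0.000132 + 0.002116 + 0.118887 + 0.111089 + 0.069907 = 0.302131
Σp_2ᵢ² = 0.2308² + 0.3077² + 0.0064² + 0.1603² + 0.2949² = 0.053269 + 0.094679 + 0.000041 + 0.025696 + 0.086966 = 0.260651
O = 0.150415 / √(0.302131 × 0.260651) = 0.150415 / 0.2806256 = 0.5360
O = 0.5360 < 0.6 → No.

No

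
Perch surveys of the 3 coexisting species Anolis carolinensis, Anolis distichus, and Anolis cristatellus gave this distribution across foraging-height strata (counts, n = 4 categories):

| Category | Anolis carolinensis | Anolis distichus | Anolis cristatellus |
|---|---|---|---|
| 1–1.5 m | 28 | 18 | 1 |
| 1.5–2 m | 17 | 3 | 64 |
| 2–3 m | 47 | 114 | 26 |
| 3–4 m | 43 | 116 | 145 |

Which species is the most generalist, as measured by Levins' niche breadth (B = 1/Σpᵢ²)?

Proportions for Anolis carolinensis (n=135): 28/135=0.2074, 17/135=0.1259, 47/135=0.3481, 43/135=0.3185
Proportions for Anolis distichus (n=251): 18/251=0.0717, 3/251=0.0120, 114/251=0.4542, 116/251=0.4622
Proportions for Anolis cristatellus (n=236): 1/236=0.0042, 64/236=0.2712, 26/236=0.1102, 145/236=0.6144
Σp_caroᵢ² = 0.2074² + 0.1259² + 0.3481² + 0.3185² = 0.043015 + 0.015851 + 0.121174 + 0.101442 = 0.281482
B_caro = 1 / 0.281482 = 3.5526
Σp_distᵢ² = 0.0717² + 0.0120² + 0.4542² + 0.4622² = 0.005141 + 0.000144 + 0.206298 + 0.213629 = 0.425212
B_dist = 1 / 0.425212 = 2.3518
Σp_crisᵢ² = 0.0042² + 0.2712² + 0.1102² + 0.6144² = 0.000018 + 0.073549 + 0.012144 + 0.377487 = 0.463198
B_cris = 1 / 0.463198 = 2.1589
Highest B → broadest niche (most generalist): Anolis carolinensis (B = 3.55).

Anolis carolinensis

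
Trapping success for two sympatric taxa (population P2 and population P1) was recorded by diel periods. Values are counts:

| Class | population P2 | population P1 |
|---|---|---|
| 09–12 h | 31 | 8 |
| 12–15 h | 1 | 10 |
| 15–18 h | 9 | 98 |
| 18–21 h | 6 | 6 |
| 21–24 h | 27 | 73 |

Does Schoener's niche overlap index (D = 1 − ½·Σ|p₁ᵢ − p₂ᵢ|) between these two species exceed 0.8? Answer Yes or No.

Proportions for population P2 (n=74): 31/74=0.4189, 1/74=0.0135, 9/74=0.1216, 6/74=0.0811, 27/74=0.3649
Proportions for population P1 (n=195): 8/195=0.0410, 10/195=0.0513, 98/195=0.5026, 6/195=0.0308, 73/195=0.3744
Σ|p₁ᵢ − p₂ᵢ| = 0.3779 + 0.0378 + 0.3810 + 0.0503 + 0.0095 = 0.8565
D = 1 − ½ × 0.8565 = 1 − 0.42825 = 0.57175
D = 0.57175 < 0.8 → No.

No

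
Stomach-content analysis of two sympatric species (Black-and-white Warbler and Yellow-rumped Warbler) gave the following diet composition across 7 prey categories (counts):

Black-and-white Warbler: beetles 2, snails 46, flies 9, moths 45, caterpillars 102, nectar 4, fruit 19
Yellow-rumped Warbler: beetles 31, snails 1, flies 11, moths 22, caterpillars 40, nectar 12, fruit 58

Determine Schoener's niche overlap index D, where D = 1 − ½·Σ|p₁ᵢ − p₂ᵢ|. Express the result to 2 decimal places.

Proportions for Black-and-white Warbler (n=227): 2/227=0.0088, 46/227=0.2026, 9/227=0.0396, 45/227=0.1982, 102/227=0.4493, 4/227=0.0176, 19/227=0.0837
Proportions for Yellow-rumped Warbler (n=175): 31/175=0.1771, 1/175=0.0057, 11/175=0.0629, 22/175=0.1257, 40/175=0.2286, 12/175=0.0686, 58/175=0.3314
Σ|p₁ᵢ − p₂ᵢ| = 0.1683 + 0.1969 + 0.0233 + 0.0725 + 0.2207 + 0.0510 + 0.2477 = 0.9804
D = 1 − ½ × 0.9804 = 1 − 0.49020 = 0.50980

0.51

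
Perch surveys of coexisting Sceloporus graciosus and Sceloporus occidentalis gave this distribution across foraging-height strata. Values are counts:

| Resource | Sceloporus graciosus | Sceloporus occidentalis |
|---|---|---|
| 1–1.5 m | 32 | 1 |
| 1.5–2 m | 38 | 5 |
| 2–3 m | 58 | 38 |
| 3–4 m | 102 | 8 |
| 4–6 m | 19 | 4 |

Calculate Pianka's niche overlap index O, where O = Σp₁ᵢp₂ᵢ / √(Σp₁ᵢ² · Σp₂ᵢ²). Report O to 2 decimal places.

0.65

Proportions for Sceloporus graciosus (n=249): 32/249=0.1285, 38/249=0.1526, 58/249=0.2329, 102/249=0.4096, 19/249=0.0763
Proportions for Sceloporus occidentalis (n=56): 1/56=0.0179, 5/56=0.0893, 38/56=0.6786, 8/56=0.1429, 4/56=0.0714
Σ p₁ᵢp₂ᵢ = 0.002300 + 0.013627 + 0.158046 + 0.058532 + 0.005448 = 0.237953
Σp_1ᵢ² = 0.1285² + 0.1526² + 0.2329² + 0.4096² + 0.0763² = 0.016512 + 0.023287 + 0.054242 + 0.167772 + 0.005822 = 0.267635
Σp_2ᵢ² = 0.0179² + 0.0893² + 0.6786² + 0.1429² + 0.0714² = 0.000320 + 0.007974 + 0.460498 + 0.020420 + 0.005098 = 0.494310
O = 0.237953 / √(0.267635 × 0.494310) = 0.237953 / 0.3637233 = 0.6542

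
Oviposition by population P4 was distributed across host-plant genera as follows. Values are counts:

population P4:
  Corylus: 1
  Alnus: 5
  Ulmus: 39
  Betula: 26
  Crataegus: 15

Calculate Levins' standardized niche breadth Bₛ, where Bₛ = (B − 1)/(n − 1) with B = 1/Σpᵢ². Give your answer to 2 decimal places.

Proportions for population P4 (n=86): 1/86=0.0116, 5/86=0.0581, 39/86=0.4535, 26/86=0.3023, 15/86=0.1744
Σpᵢ² = 0.0116² + 0.0581² + 0.4535² + 0.3023² + 0.1744² = 0.000135 + 0.003376 + 0.205662 + 0.091385 + 0.030415 = 0.330973
B = 1 / 0.330973 = 3.0214
Bₛ = (B − 1)/(n − 1) = (3.0214 − 1)/(5 − 1) = 2.0214/4 = 0.5054

0.51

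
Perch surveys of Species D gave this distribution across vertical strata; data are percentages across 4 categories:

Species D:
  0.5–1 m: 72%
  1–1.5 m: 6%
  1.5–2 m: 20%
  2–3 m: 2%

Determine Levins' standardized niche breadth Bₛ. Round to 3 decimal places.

0.259

Convert percentages to proportions (divide by 100).
Σpᵢ² = 0.72² + 0.06² + 0.20² + 0.02² = 0.5184 + 0.0036 + 0.0400 + 0.0004 = 0.5624
B = 1 / 0.5624 = 1.77809
Bₛ = (B − 1)/(n − 1) = (1.77809 − 1)/(4 − 1) = 0.77809/3 = 0.25936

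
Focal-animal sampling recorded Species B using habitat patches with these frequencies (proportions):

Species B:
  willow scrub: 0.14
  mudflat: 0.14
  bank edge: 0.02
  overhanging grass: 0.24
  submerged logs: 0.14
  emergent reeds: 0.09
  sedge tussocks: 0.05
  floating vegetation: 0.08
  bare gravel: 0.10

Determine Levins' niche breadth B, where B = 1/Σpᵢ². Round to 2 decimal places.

Σpᵢ² = 0.14² + 0.14² + 0.02² + 0.24² + 0.14² + 0.09² + 0.05² + 0.08² + 0.10² = 0.0196 + 0.0196 + 0.0004 + 0.0576 + 0.0196 + 0.0081 + 0.0025 + 0.0064 + 0.0100 = 0.1438
B = 1 / 0.1438 = 6.9541

6.95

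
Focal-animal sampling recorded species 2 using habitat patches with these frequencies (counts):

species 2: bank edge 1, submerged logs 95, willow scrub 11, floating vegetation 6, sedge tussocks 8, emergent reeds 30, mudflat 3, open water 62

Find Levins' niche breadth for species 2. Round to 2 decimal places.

3.33

Proportions for species 2 (n=216): 1/216=0.0046, 95/216=0.4398, 11/216=0.0509, 6/216=0.0278, 8/216=0.0370, 30/216=0.1389, 3/216=0.0139, 62/216=0.2870
Σpᵢ² = 0.0046² + 0.4398² + 0.0509² + 0.0278² + 0.0370² + 0.1389² + 0.0139² + 0.2870² = 0.000021 + 0.193424 + 0.002591 + 0.000773 + 0.001369 + 0.019293 + 0.000193 + 0.082369 = 0.300033
B = 1 / 0.300033 = 3.3330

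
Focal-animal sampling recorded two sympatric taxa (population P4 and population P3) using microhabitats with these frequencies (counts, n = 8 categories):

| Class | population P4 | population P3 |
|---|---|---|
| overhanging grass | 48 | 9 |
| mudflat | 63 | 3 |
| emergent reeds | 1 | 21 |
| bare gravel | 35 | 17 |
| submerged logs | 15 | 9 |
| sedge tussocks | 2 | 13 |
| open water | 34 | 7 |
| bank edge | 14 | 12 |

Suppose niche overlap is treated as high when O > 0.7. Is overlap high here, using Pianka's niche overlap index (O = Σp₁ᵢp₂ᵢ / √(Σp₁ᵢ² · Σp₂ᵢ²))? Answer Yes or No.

No

Proportions for population P4 (n=212): 48/212=0.2264, 63/212=0.2972, 1/212=0.0047, 35/212=0.1651, 15/212=0.0708, 2/212=0.0094, 34/212=0.1604, 14/212=0.0660
Proportions for population P3 (n=91): 9/91=0.0989, 3/91=0.0330, 21/91=0.2308, 17/91=0.1868, 9/91=0.0989, 13/91=0.1429, 7/91=0.0769, 12/91=0.1319
Σ p₁ᵢp₂ᵢ = 0.022391 + 0.009808 + 0.001085 + 0.030841 + 0.007002 + 0.001343 + 0.012335 + 0.008705 = 0.093510
Σp_1ᵢ² = 0.2264² + 0.2972² + 0.0047² + 0.1651² + 0.0708² + 0.0094² + 0.1604² + 0.0660² = 0.051257 + 0.088328 + 0.000022 + 0.027258 + 0.005013 + 0.000088 + 0.025728 + 0.004356 = 0.202050
Σp_2ᵢ² = 0.0989² + 0.0330² + 0.2308² + 0.1868² + 0.0989² + 0.1429² + 0.0769² + 0.1319² = 0.009781 + 0.001089 + 0.053269 + 0.034894 + 0.009781 + 0.020420 + 0.005914 + 0.017398 = 0.152546
O = 0.093510 / √(0.202050 × 0.152546) = 0.093510 / 0.1755617 = 0.5326
O = 0.5326 < 0.7 → No.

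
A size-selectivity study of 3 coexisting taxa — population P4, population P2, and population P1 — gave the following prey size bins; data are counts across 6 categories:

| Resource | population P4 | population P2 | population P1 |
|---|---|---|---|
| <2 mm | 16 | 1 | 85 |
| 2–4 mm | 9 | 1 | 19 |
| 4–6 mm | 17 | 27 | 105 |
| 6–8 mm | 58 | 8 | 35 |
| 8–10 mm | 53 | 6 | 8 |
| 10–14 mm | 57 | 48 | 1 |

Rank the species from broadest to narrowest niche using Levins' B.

population P4 > population P1 > population P2

Proportions for population P4 (n=210): 16/210=0.0762, 9/210=0.0429, 17/210=0.0810, 58/210=0.2762, 53/210=0.2524, 57/210=0.2714
Proportions for population P2 (n=91): 1/91=0.0110, 1/91=0.0110, 27/91=0.2967, 8/91=0.0879, 6/91=0.0659, 48/91=0.5275
Proportions for population P1 (n=253): 85/253=0.3360, 19/253=0.0751, 105/253=0.4150, 35/253=0.1383, 8/253=0.0316, 1/253=0.0040
Σp_P4ᵢ² = 0.0762² + 0.0429² + 0.0810² + 0.2762² + 0.2524² + 0.2714² = 0.005806 + 0.001840 + 0.006561 + 0.076286 + 0.063706 + 0.073658 = 0.227857
B_P4 = 1 / 0.227857 = 4.3887
Σp_P2ᵢ² = 0.0110² + 0.0110² + 0.2967² + 0.0879² + 0.0659² + 0.5275² = 0.000121 + 0.000121 + 0.088031 + 0.007726 + 0.004343 + 0.278256 = 0.378598
B_P2 = 1 / 0.378598 = 2.6413
Σp_P1ᵢ² = 0.3360² + 0.0751² + 0.4150² + 0.1383² + 0.0316² + 0.0040² = 0.112896 + 0.005640 + 0.172225 + 0.019127 + 0.000999 + 0.000016 = 0.310903
B_P1 = 1 / 0.310903 = 3.2164
Ranking by B (broadest → narrowest): population P4 (4.39) > population P1 (3.22) > population P2 (2.64)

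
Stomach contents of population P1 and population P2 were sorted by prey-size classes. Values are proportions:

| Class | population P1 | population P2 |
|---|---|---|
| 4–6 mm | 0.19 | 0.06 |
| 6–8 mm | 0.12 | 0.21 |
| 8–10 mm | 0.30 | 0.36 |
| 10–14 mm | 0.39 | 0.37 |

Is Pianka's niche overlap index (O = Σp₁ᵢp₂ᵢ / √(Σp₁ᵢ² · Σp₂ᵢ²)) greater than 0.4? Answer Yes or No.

Σ p₁ᵢp₂ᵢ = 0.0114 + 0.0252 + 0.1080 + 0.1443 = 0.2889
Σp_1ᵢ² = 0.19² + 0.12² + 0.30² + 0.39² = 0.0361 + 0.0144 + 0.0900 + 0.1521 = 0.2926
Σp_2ᵢ² = 0.06² + 0.21² + 0.36² + 0.37² = 0.0036 + 0.0441 + 0.1296 + 0.1369 = 0.3142
O = 0.2889 / √(0.2926 × 0.3142) = 0.2889 / 0.30321 = 0.9528
O = 0.9528 > 0.4 → Yes.

Yes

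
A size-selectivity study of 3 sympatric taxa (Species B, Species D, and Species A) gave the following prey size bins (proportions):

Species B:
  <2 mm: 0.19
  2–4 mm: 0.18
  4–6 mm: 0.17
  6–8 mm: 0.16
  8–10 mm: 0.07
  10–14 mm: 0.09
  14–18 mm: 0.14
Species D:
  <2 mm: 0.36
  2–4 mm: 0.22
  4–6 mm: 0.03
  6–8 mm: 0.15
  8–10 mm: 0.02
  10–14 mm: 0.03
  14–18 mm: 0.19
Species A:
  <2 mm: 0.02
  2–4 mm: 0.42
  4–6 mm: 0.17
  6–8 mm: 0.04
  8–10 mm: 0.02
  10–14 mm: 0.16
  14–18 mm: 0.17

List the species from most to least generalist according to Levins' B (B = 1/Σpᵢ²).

Σp_Bᵢ² = 0.19² + 0.18² + 0.17² + 0.16² + 0.07² + 0.09² + 0.14² = 0.0361 + 0.0324 + 0.0289 + 0.0256 + 0.0049 + 0.0081 + 0.0196 = 0.1556
B_B = 1 / 0.1556 = 6.4267
Σp_Dᵢ² = 0.36² + 0.22² + 0.03² + 0.15² + 0.02² + 0.03² + 0.19² = 0.1296 + 0.0484 + 0.0009 + 0.0225 + 0.0004 + 0.0009 + 0.0361 = 0.2388
B_D = 1 / 0.2388 = 4.1876
Σp_Aᵢ² = 0.02² + 0.42² + 0.17² + 0.04² + 0.02² + 0.16² + 0.17² = 0.0004 + 0.1764 + 0.0289 + 0.0016 + 0.0004 + 0.0256 + 0.0289 = 0.2622
B_A = 1 / 0.2622 = 3.8139
Ranking by B (broadest → narrowest): Species B (6.43) > Species D (4.19) > Species A (3.81)

Species B > Species D > Species A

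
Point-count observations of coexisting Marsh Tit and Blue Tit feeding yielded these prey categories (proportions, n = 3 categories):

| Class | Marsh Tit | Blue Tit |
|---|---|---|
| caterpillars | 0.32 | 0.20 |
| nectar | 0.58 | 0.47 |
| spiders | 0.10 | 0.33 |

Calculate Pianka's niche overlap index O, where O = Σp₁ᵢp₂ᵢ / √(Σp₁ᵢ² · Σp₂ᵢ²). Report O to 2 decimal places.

0.91

Σ p₁ᵢp₂ᵢ = 0.0640 + 0.2726 + 0.0330 = 0.3696
Σp_1ᵢ² = 0.32² + 0.58² + 0.10² = 0.1024 + 0.3364 + 0.0100 = 0.4488
Σp_2ᵢ² = 0.20² + 0.47² + 0.33² = 0.0400 + 0.2209 + 0.1089 = 0.3698
O = 0.3696 / √(0.4488 × 0.3698) = 0.3696 / 0.40739 = 0.9072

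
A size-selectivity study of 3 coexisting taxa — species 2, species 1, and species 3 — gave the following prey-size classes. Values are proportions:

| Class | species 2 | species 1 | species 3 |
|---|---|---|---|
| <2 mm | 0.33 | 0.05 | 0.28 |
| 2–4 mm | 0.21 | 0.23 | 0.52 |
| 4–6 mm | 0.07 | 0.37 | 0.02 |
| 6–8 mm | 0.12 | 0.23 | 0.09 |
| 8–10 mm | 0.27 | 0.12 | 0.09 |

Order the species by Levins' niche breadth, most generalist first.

Σp_2ᵢ² = 0.33² + 0.21² + 0.07² + 0.12² + 0.27² = 0.1089 + 0.0441 + 0.0049 + 0.0144 + 0.0729 = 0.2452
B_2 = 1 / 0.2452 = 4.0783
Σp_1ᵢ² = 0.05² + 0.23² + 0.37² + 0.23² + 0.12² = 0.0025 + 0.0529 + 0.1369 + 0.0529 + 0.0144 = 0.2596
B_1 = 1 / 0.2596 = 3.8521
Σp_3ᵢ² = 0.28² + 0.52² + 0.02² + 0.09² + 0.09² = 0.0784 + 0.2704 + 0.0004 + 0.0081 + 0.0081 = 0.3654
B_3 = 1 / 0.3654 = 2.7367
Ranking by B (broadest → narrowest): species 2 (4.08) > species 1 (3.85) > species 3 (2.74)

species 2 > species 1 > species 3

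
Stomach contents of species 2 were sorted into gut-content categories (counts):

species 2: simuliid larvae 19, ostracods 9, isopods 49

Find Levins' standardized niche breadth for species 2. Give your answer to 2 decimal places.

Proportions for species 2 (n=77): 19/77=0.2468, 9/77=0.1169, 49/77=0.6364
Σpᵢ² = 0.2468² + 0.1169² + 0.6364² = 0.060910 + 0.013666 + 0.405005 = 0.479581
B = 1 / 0.479581 = 2.0852
Bₛ = (B − 1)/(n − 1) = (2.0852 − 1)/(3 − 1) = 1.0852/2 = 0.5426

0.54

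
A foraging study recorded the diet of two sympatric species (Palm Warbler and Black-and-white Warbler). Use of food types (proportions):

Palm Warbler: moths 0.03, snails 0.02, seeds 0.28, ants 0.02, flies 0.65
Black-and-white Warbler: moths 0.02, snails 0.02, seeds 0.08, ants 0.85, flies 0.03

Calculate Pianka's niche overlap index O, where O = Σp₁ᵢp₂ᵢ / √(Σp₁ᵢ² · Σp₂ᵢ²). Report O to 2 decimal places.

Σ p₁ᵢp₂ᵢ = 0.0006 + 0.0004 + 0.0224 + 0.0170 + 0.0195 = 0.0599
Σp_1ᵢ² = 0.03² + 0.02² + 0.28² + 0.02² + 0.65² = 0.0009 + 0.0004 + 0.0784 + 0.0004 + 0.4225 = 0.5026
Σp_2ᵢ² = 0.02² + 0.02² + 0.08² + 0.85² + 0.03² = 0.0004 + 0.0004 + 0.0064 + 0.7225 + 0.0009 = 0.7306
O = 0.0599 / √(0.5026 × 0.7306) = 0.0599 / 0.60597 = 0.0988

0.10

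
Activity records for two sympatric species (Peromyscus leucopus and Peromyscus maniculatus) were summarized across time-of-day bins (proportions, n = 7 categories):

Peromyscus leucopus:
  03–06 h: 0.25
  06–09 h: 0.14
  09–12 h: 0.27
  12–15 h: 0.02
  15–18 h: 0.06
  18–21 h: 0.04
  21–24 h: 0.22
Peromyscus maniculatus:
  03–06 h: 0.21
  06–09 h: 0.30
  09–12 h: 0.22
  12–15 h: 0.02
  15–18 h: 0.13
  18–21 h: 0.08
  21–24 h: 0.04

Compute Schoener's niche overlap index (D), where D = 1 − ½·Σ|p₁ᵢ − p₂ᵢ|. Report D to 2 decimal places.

Σ|p₁ᵢ − p₂ᵢ| = 0.04 + 0.16 + 0.05 + 0.00 + 0.07 + 0.04 + 0.18 = 0.54
D = 1 − ½ × 0.54 = 1 − 0.270 = 0.7300

0.73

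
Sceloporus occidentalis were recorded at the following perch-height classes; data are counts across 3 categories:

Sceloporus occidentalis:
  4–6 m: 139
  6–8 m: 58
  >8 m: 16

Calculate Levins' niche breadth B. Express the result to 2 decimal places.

Proportions for Sceloporus occidentalis (n=213): 139/213=0.6526, 58/213=0.2723, 16/213=0.0751
Σpᵢ² = 0.6526² + 0.2723² + 0.0751² = 0.425887 + 0.074147 + 0.005640 = 0.505674
B = 1 / 0.505674 = 1.9776

1.98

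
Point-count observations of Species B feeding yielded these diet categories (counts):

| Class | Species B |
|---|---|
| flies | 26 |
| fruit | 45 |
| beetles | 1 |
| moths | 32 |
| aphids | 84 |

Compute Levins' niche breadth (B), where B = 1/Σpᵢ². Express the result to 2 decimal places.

3.28

Proportions for Species B (n=188): 26/188=0.1383, 45/188=0.2394, 1/188=0.0053, 32/188=0.1702, 84/188=0.4468
Σpᵢ² = 0.1383² + 0.2394² + 0.0053² + 0.1702² + 0.4468² = 0.019127 + 0.057312 + 0.000028 + 0.028968 + 0.199630 = 0.305065
B = 1 / 0.305065 = 3.2780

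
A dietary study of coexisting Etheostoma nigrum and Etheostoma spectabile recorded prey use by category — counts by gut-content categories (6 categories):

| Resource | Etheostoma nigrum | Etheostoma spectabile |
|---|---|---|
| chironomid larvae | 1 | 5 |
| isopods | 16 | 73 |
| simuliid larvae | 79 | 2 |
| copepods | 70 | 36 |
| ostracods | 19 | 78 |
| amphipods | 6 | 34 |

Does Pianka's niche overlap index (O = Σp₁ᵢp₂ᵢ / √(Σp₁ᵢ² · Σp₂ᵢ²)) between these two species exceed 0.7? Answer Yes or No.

Proportions for Etheostoma nigrum (n=191): 1/191=0.0052, 16/191=0.0838, 79/191=0.4136, 70/191=0.3665, 19/191=0.0995, 6/191=0.0314
Proportions for Etheostoma spectabile (n=228): 5/228=0.0219, 73/228=0.3202, 2/228=0.0088, 36/228=0.1579, 78/228=0.3421, 34/228=0.1491
Σ p₁ᵢp₂ᵢ = 0.000114 + 0.026833 + 0.003640 + 0.057870 + 0.034039 + 0.004682 = 0.127178
Σp_1ᵢ² = 0.0052² + 0.0838² + 0.4136² + 0.3665² + 0.0995² + 0.0314² = 0.000027 + 0.007022 + 0.171065 + 0.134322 + 0.009900 + 0.000986 = 0.323322
Σp_2ᵢ² = 0.0219² + 0.3202² + 0.0088² + 0.1579² + 0.3421² + 0.1491² = 0.000480 + 0.102528 + 0.000077 + 0.024932 + 0.117032 + 0.022231 = 0.267280
O = 0.127178 / √(0.323322 × 0.267280) = 0.127178 / 0.2939685 = 0.4326
O = 0.4326 < 0.7 → No.

No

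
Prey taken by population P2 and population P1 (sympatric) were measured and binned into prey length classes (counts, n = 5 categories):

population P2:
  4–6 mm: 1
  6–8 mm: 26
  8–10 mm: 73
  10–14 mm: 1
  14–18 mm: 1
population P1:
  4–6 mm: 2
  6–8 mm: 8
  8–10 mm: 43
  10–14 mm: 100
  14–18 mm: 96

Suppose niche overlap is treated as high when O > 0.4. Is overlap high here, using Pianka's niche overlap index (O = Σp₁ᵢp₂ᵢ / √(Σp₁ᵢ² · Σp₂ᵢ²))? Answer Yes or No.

Proportions for population P2 (n=102): 1/102=0.0098, 26/102=0.2549, 73/102=0.7157, 1/102=0.0098, 1/102=0.0098
Proportions for population P1 (n=249): 2/249=0.0080, 8/249=0.0321, 43/249=0.1727, 100/249=0.4016, 96/249=0.3855
Σ p₁ᵢp₂ᵢ = 0.000078 + 0.008182 + 0.123601 + 0.003936 + 0.003778 = 0.139575
Σp_1ᵢ² = 0.0098² + 0.2549² + 0.7157² + 0.0098² + 0.0098² = 0.000096 + 0.064974 + 0.512226 + 0.000096 + 0.000096 = 0.577488
Σp_2ᵢ² = 0.0080² + 0.0321² + 0.1727² + 0.4016² + 0.3855² = 0.000064 + 0.001030 + 0.029825 + 0.161283 + 0.148610 = 0.340812
O = 0.139575 / √(0.577488 × 0.340812) = 0.139575 / 0.4436382 = 0.3146
O = 0.3146 < 0.4 → No.

No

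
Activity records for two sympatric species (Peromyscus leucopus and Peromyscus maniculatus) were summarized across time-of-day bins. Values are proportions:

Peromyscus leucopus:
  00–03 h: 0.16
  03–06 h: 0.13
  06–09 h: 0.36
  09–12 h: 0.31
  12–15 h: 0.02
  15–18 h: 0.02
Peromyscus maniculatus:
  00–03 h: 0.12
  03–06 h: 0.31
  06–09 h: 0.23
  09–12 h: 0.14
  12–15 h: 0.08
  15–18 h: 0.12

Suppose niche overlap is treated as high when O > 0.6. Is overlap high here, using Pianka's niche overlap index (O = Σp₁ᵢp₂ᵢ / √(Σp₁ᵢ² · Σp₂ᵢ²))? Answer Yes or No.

Σ p₁ᵢp₂ᵢ = 0.0192 + 0.0403 + 0.0828 + 0.0434 + 0.0016 + 0.0024 = 0.1897
Σp_1ᵢ² = 0.16² + 0.13² + 0.36² + 0.31² + 0.02² + 0.02² = 0.0256 + 0.0169 + 0.1296 + 0.0961 + 0.0004 + 0.0004 = 0.2690
Σp_2ᵢ² = 0.12² + 0.31² + 0.23² + 0.14² + 0.08² + 0.12² = 0.0144 + 0.0961 + 0.0529 + 0.0196 + 0.0064 + 0.0144 = 0.2038
O = 0.1897 / √(0.2690 × 0.2038) = 0.1897 / 0.23414 = 0.8102
O = 0.8102 > 0.6 → Yes.

Yes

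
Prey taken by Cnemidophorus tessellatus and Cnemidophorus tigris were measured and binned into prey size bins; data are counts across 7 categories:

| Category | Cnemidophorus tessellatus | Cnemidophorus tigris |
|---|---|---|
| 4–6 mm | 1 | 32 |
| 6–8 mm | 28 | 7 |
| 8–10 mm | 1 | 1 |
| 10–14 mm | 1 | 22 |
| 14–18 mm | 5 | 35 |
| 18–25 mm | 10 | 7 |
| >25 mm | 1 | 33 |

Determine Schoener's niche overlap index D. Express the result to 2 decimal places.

0.28

Proportions for Cnemidophorus tessellatus (n=47): 1/47=0.0213, 28/47=0.5957, 1/47=0.0213, 1/47=0.0213, 5/47=0.1064, 10/47=0.2128, 1/47=0.0213
Proportions for Cnemidophorus tigris (n=137): 32/137=0.2336, 7/137=0.0511, 1/137=0.0073, 22/137=0.1606, 35/137=0.2555, 7/137=0.0511, 33/137=0.2409
Σ|p₁ᵢ − p₂ᵢ| = 0.2123 + 0.5446 + 0.0140 + 0.1393 + 0.1491 + 0.1617 + 0.2196 = 1.4406
D = 1 − ½ × 1.4406 = 1 − 0.72030 = 0.27970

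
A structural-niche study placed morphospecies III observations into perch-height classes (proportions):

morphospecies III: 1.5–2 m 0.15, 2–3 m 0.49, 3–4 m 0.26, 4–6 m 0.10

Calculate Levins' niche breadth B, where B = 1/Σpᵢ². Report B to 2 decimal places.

Σpᵢ² = 0.15² + 0.49² + 0.26² + 0.10² = 0.0225 + 0.2401 + 0.0676 + 0.0100 = 0.3402
B = 1 / 0.3402 = 2.9394

2.94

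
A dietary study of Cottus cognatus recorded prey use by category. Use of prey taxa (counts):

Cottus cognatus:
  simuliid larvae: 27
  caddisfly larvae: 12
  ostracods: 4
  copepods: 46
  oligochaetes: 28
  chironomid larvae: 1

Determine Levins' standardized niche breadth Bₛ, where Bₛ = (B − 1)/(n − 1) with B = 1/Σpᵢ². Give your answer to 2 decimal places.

Proportions for Cottus cognatus (n=118): 27/118=0.2288, 12/118=0.1017, 4/118=0.0339, 46/118=0.3898, 28/118=0.2373, 1/118=0.0085
Σpᵢ² = 0.2288² + 0.1017² + 0.0339² + 0.3898² + 0.2373² + 0.0085² = 0.052349 + 0.010343 + 0.001149 + 0.151944 + 0.056311 + 0.000072 = 0.272168
B = 1 / 0.272168 = 3.6742
Bₛ = (B − 1)/(n − 1) = (3.6742 − 1)/(6 − 1) = 2.6742/5 = 0.5348

0.53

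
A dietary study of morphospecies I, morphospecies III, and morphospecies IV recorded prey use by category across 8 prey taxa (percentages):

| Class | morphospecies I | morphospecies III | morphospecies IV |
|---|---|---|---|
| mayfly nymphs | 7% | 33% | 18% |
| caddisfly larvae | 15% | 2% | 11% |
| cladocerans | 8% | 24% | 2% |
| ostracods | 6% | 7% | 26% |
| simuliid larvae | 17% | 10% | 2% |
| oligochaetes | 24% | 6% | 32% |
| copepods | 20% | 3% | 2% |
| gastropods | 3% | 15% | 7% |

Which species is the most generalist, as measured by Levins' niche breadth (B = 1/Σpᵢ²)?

Convert percentages to proportions (divide by 100).
Σp_Iᵢ² = 0.07² + 0.15² + 0.08² + 0.06² + 0.17² + 0.24² + 0.20² + 0.03² = 0.0049 + 0.0225 + 0.0064 + 0.0036 + 0.0289 + 0.0576 + 0.0400 + 0.0009 = 0.1648
B_I = 1 / 0.1648 = 6.0680
Σp_IIIᵢ² = 0.33² + 0.02² + 0.24² + 0.07² + 0.10² + 0.06² + 0.03² + 0.15² = 0.1089 + 0.0004 + 0.0576 + 0.0049 + 0.0100 + 0.0036 + 0.0009 + 0.0225 = 0.2088
B_III = 1 / 0.2088 = 4.7893
Σp_IVᵢ² = 0.18² + 0.11² + 0.02² + 0.26² + 0.02² + 0.32² + 0.02² + 0.07² = 0.0324 + 0.0121 + 0.0004 + 0.0676 + 0.0004 + 0.1024 + 0.0004 + 0.0049 = 0.2206
B_IV = 1 / 0.2206 = 4.5331
Highest B → broadest niche (most generalist): morphospecies I (B = 6.07).

morphospecies I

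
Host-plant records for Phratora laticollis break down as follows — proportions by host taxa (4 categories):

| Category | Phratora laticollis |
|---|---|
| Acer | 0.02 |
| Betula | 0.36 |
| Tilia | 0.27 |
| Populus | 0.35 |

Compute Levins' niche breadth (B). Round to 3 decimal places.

3.073

Σpᵢ² = 0.02² + 0.36² + 0.27² + 0.35² = 0.0004 + 0.1296 + 0.0729 + 0.1225 = 0.3254
B = 1 / 0.3254 = 3.07314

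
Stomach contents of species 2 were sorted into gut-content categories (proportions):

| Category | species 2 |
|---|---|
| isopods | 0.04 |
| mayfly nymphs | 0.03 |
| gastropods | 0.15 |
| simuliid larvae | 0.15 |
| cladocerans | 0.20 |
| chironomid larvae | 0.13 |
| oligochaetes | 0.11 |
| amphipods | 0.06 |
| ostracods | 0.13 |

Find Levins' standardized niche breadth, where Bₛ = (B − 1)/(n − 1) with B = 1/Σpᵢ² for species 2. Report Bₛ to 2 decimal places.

0.79

Σpᵢ² = 0.04² + 0.03² + 0.15² + 0.15² + 0.20² + 0.13² + 0.11² + 0.06² + 0.13² = 0.0016 + 0.0009 + 0.0225 + 0.0225 + 0.0400 + 0.0169 + 0.0121 + 0.0036 + 0.0169 = 0.1370
B = 1 / 0.1370 = 7.2993
Bₛ = (B − 1)/(n − 1) = (7.2993 − 1)/(9 − 1) = 6.2993/8 = 0.7874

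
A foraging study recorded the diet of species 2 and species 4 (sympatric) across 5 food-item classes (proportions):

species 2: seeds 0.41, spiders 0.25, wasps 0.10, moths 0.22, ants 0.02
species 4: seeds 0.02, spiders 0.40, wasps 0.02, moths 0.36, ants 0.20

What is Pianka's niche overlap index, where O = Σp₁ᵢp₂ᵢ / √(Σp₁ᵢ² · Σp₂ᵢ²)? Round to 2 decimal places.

Σ p₁ᵢp₂ᵢ = 0.0082 + 0.1000 + 0.0020 + 0.0792 + 0.0040 = 0.1934
Σp_1ᵢ² = 0.41² + 0.25² + 0.10² + 0.22² + 0.02² = 0.1681 + 0.0625 + 0.0100 + 0.0484 + 0.0004 = 0.2894
Σp_2ᵢ² = 0.02² + 0.40² + 0.02² + 0.36² + 0.20² = 0.0004 + 0.1600 + 0.0004 + 0.1296 + 0.0400 = 0.3304
O = 0.1934 / √(0.2894 × 0.3304) = 0.1934 / 0.30922 = 0.6254

0.63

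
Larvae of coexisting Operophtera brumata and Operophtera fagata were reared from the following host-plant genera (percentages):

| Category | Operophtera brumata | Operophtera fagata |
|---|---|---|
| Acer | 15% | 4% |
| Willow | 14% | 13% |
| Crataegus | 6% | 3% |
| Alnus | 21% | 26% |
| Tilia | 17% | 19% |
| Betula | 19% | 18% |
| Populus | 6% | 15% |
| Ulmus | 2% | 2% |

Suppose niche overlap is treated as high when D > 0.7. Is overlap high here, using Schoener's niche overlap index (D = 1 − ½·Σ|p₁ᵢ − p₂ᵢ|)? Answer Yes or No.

Yes

Convert percentages to proportions (divide by 100).
Σ|p₁ᵢ − p₂ᵢ| = 0.11 + 0.01 + 0.03 + 0.05 + 0.02 + 0.01 + 0.09 + 0.00 = 0.32
D = 1 − ½ × 0.32 = 1 − 0.160 = 0.8400
D = 0.8400 > 0.7 → Yes.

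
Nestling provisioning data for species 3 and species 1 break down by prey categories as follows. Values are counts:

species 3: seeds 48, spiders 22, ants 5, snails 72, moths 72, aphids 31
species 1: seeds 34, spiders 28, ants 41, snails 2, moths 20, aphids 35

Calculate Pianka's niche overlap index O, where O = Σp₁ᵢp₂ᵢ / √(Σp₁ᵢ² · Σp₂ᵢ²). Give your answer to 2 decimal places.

Proportions for species 3 (n=250): 48/250=0.1920, 22/250=0.0880, 5/250=0.0200, 72/250=0.2880, 72/250=0.2880, 31/250=0.1240
Proportions for species 1 (n=160): 34/160=0.2125, 28/160=0.1750, 41/160=0.2563, 2/160=0.0125, 20/160=0.1250, 35/160=0.2188
Σ p₁ᵢp₂ᵢ = 0.040800 + 0.015400 + 0.005126 + 0.003600 + 0.036000 + 0.027131 = 0.128057
Σp_1ᵢ² = 0.1920² + 0.0880² + 0.0200² + 0.2880² + 0.2880² + 0.1240² = 0.036864 + 0.007744 + 0.000400 + 0.082944 + 0.082944 + 0.015376 = 0.226272
Σp_2ᵢ² = 0.2125² + 0.1750² + 0.2563² + 0.0125² + 0.1250² + 0.2188² = 0.045156 + 0.030625 + 0.065690 + 0.000156 + 0.015625 + 0.047873 = 0.205125
O = 0.128057 / √(0.226272 × 0.205125) = 0.128057 / 0.2154392 = 0.5944

0.59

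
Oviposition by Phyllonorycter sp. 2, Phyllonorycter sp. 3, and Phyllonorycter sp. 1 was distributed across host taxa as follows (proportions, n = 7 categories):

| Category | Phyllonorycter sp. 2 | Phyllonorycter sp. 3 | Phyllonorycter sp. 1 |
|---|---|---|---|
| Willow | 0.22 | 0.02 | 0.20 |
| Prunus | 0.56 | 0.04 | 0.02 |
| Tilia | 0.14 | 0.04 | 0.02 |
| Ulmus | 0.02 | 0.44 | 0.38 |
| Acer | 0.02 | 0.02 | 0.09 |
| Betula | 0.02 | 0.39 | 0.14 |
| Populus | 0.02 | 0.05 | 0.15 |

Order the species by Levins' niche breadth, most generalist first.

Σp_2ᵢ² = 0.22² + 0.56² + 0.14² + 0.02² + 0.02² + 0.02² + 0.02² = 0.0484 + 0.3136 + 0.0196 + 0.0004 + 0.0004 + 0.0004 + 0.0004 = 0.3832
B_2 = 1 / 0.3832 = 2.6096
Σp_3ᵢ² = 0.02² + 0.04² + 0.04² + 0.44² + 0.02² + 0.39² + 0.05² = 0.0004 + 0.0016 + 0.0016 + 0.1936 + 0.0004 + 0.1521 + 0.0025 = 0.3522
B_3 = 1 / 0.3522 = 2.8393
Σp_1ᵢ² = 0.20² + 0.02² + 0.02² + 0.38² + 0.09² + 0.14² + 0.15² = 0.0400 + 0.0004 + 0.0004 + 0.1444 + 0.0081 + 0.0196 + 0.0225 = 0.2354
B_1 = 1 / 0.2354 = 4.2481
Ranking by B (broadest → narrowest): Phyllonorycter sp. 1 (4.25) > Phyllonorycter sp. 3 (2.84) > Phyllonorycter sp. 2 (2.61)

Phyllonorycter sp. 1 > Phyllonorycter sp. 3 > Phyllonorycter sp. 2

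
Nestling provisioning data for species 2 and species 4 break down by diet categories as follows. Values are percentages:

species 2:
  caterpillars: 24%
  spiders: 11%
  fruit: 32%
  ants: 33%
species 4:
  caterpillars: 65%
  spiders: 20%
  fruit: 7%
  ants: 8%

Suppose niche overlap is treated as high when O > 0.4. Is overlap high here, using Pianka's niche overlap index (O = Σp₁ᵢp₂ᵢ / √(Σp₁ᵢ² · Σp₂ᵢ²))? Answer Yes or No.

Convert percentages to proportions (divide by 100).
Σ p₁ᵢp₂ᵢ = 0.1560 + 0.0220 + 0.0224 + 0.0264 = 0.2268
Σp_1ᵢ² = 0.24² + 0.11² + 0.32² + 0.33² = 0.0576 + 0.0121 + 0.1024 + 0.1089 = 0.2810
Σp_2ᵢ² = 0.65² + 0.20² + 0.07² + 0.08² = 0.4225 + 0.0400 + 0.0049 + 0.0064 = 0.4738
O = 0.2268 / √(0.2810 × 0.4738) = 0.2268 / 0.36488 = 0.6216
O = 0.6216 > 0.4 → Yes.

Yes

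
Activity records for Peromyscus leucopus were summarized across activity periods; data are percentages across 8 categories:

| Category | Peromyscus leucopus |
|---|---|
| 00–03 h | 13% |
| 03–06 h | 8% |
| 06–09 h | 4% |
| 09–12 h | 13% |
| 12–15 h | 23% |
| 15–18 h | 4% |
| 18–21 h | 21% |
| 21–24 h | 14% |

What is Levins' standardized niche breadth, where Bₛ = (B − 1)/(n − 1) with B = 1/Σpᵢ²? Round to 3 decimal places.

Convert percentages to proportions (divide by 100).
Σpᵢ² = 0.13² + 0.08² + 0.04² + 0.13² + 0.23² + 0.04² + 0.21² + 0.14² = 0.0169 + 0.0064 + 0.0016 + 0.0169 + 0.0529 + 0.0016 + 0.0441 + 0.0196 = 0.1600
B = 1 / 0.1600 = 6.25000
Bₛ = (B − 1)/(n − 1) = (6.25000 − 1)/(8 − 1) = 5.25000/7 = 0.75000

0.750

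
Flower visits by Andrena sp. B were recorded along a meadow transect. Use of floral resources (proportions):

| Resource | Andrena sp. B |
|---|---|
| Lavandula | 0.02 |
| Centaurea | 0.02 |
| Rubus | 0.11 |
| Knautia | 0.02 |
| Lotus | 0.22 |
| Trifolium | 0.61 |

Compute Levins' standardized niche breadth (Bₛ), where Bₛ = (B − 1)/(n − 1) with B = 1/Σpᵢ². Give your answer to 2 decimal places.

Σpᵢ² = 0.02² + 0.02² + 0.11² + 0.02² + 0.22² + 0.61² = 0.0004 + 0.0004 + 0.0121 + 0.0004 + 0.0484 + 0.3721 = 0.4338
B = 1 / 0.4338 = 2.3052
Bₛ = (B − 1)/(n − 1) = (2.3052 − 1)/(6 − 1) = 1.3052/5 = 0.2610

0.26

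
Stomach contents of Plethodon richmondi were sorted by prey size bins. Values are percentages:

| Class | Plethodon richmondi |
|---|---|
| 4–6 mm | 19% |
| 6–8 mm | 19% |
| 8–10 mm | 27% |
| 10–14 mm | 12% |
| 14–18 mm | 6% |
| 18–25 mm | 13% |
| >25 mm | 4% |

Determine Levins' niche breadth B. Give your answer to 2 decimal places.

5.51

Convert percentages to proportions (divide by 100).
Σpᵢ² = 0.19² + 0.19² + 0.27² + 0.12² + 0.06² + 0.13² + 0.04² = 0.0361 + 0.0361 + 0.0729 + 0.0144 + 0.0036 + 0.0169 + 0.0016 = 0.1816
B = 1 / 0.1816 = 5.5066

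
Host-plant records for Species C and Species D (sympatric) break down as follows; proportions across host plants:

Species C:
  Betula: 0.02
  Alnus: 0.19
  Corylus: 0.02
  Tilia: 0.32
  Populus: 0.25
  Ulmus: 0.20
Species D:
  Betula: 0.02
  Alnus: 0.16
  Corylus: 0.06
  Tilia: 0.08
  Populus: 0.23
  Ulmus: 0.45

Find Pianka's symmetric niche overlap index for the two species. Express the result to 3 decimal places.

Σ p₁ᵢp₂ᵢ = 0.0004 + 0.0304 + 0.0012 + 0.0256 + 0.0575 + 0.0900 = 0.2051
Σp_1ᵢ² = 0.02² + 0.19² + 0.02² + 0.32² + 0.25² + 0.20² = 0.0004 + 0.0361 + 0.0004 + 0.1024 + 0.0625 + 0.0400 = 0.2418
Σp_2ᵢ² = 0.02² + 0.16² + 0.06² + 0.08² + 0.23² + 0.45² = 0.0004 + 0.0256 + 0.0036 + 0.0064 + 0.0529 + 0.2025 = 0.2914
O = 0.2051 / √(0.2418 × 0.2914) = 0.2051 / 0.265444 = 0.77267

0.773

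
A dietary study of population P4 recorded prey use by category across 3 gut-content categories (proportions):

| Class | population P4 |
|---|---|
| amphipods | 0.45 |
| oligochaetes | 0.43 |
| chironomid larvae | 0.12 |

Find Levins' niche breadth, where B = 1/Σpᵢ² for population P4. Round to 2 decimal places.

2.49

Σpᵢ² = 0.45² + 0.43² + 0.12² = 0.2025 + 0.1849 + 0.0144 = 0.4018
B = 1 / 0.4018 = 2.4888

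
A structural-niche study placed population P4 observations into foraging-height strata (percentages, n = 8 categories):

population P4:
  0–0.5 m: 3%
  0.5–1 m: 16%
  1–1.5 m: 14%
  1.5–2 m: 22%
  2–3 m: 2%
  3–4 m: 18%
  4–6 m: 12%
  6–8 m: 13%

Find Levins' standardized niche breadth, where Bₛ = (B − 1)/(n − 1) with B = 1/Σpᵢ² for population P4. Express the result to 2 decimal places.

0.76

Convert percentages to proportions (divide by 100).
Σpᵢ² = 0.03² + 0.16² + 0.14² + 0.22² + 0.02² + 0.18² + 0.12² + 0.13² = 0.0009 + 0.0256 + 0.0196 + 0.0484 + 0.0004 + 0.0324 + 0.0144 + 0.0169 = 0.1586
B = 1 / 0.1586 = 6.3052
Bₛ = (B − 1)/(n − 1) = (6.3052 − 1)/(8 − 1) = 5.3052/7 = 0.7579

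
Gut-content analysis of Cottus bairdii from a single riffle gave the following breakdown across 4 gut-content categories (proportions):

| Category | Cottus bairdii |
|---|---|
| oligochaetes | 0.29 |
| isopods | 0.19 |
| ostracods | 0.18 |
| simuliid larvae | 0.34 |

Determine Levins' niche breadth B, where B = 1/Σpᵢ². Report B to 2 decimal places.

3.73

Σpᵢ² = 0.29² + 0.19² + 0.18² + 0.34² = 0.0841 + 0.0361 + 0.0324 + 0.1156 = 0.2682
B = 1 / 0.2682 = 3.7286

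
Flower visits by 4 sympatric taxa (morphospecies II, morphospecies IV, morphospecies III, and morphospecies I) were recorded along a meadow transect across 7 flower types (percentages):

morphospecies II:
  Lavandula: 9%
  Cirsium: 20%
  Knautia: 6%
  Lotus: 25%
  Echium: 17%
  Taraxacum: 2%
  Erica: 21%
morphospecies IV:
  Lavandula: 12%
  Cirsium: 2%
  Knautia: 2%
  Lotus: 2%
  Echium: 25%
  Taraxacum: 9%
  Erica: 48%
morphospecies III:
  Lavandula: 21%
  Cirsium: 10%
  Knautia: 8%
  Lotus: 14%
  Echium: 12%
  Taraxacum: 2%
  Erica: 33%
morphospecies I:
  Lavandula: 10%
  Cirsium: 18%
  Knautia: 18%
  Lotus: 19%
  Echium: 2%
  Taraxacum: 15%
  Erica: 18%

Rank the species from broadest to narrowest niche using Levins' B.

morphospecies I > morphospecies II > morphospecies III > morphospecies IV

Convert percentages to proportions (divide by 100).
Σp_IIᵢ² = 0.09² + 0.20² + 0.06² + 0.25² + 0.17² + 0.02² + 0.21² = 0.0081 + 0.0400 + 0.0036 + 0.0625 + 0.0289 + 0.0004 + 0.0441 = 0.1876
B_II = 1 / 0.1876 = 5.3305
Σp_IVᵢ² = 0.12² + 0.02² + 0.02² + 0.02² + 0.25² + 0.09² + 0.48² = 0.0144 + 0.0004 + 0.0004 + 0.0004 + 0.0625 + 0.0081 + 0.2304 = 0.3166
B_IV = 1 / 0.3166 = 3.1586
Σp_IIIᵢ² = 0.21² + 0.10² + 0.08² + 0.14² + 0.12² + 0.02² + 0.33² = 0.0441 + 0.0100 + 0.0064 + 0.0196 + 0.0144 + 0.0004 + 0.1089 = 0.2038
B_III = 1 / 0.2038 = 4.9068
Σp_Iᵢ² = 0.10² + 0.18² + 0.18² + 0.19² + 0.02² + 0.15² + 0.18² = 0.0100 + 0.0324 + 0.0324 + 0.0361 + 0.0004 + 0.0225 + 0.0324 = 0.1662
B_I = 1 / 0.1662 = 6.0168
Ranking by B (broadest → narrowest): morphospecies I (6.02) > morphospecies II (5.33) > morphospecies III (4.91) > morphospecies IV (3.16)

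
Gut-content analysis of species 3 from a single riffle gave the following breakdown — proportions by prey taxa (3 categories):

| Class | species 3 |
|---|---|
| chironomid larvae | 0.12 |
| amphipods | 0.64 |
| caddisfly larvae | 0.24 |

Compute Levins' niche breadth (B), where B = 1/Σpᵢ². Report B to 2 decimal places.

2.08

Σpᵢ² = 0.12² + 0.64² + 0.24² = 0.0144 + 0.4096 + 0.0576 = 0.4816
B = 1 / 0.4816 = 2.0764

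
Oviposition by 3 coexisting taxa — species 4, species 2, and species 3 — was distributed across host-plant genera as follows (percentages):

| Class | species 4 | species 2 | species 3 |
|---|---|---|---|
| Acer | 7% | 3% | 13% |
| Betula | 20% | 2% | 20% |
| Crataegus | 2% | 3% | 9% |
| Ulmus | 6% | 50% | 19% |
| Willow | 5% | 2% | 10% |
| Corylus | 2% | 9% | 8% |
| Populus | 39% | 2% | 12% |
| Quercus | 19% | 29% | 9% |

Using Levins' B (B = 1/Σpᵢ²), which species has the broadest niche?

species 3

Convert percentages to proportions (divide by 100).
Σp_4ᵢ² = 0.07² + 0.20² + 0.02² + 0.06² + 0.05² + 0.02² + 0.39² + 0.19² = 0.0049 + 0.0400 + 0.0004 + 0.0036 + 0.0025 + 0.0004 + 0.1521 + 0.0361 = 0.2400
B_4 = 1 / 0.2400 = 4.1667
Σp_2ᵢ² = 0.03² + 0.02² + 0.03² + 0.50² + 0.02² + 0.09² + 0.02² + 0.29² = 0.0009 + 0.0004 + 0.0009 + 0.2500 + 0.0004 + 0.0081 + 0.0004 + 0.0841 = 0.3452
B_2 = 1 / 0.3452 = 2.8969
Σp_3ᵢ² = 0.13² + 0.20² + 0.09² + 0.19² + 0.10² + 0.08² + 0.12² + 0.09² = 0.0169 + 0.0400 + 0.0081 + 0.0361 + 0.0100 + 0.0064 + 0.0144 + 0.0081 = 0.1400
B_3 = 1 / 0.1400 = 7.1429
Highest B → broadest niche (most generalist): species 3 (B = 7.14).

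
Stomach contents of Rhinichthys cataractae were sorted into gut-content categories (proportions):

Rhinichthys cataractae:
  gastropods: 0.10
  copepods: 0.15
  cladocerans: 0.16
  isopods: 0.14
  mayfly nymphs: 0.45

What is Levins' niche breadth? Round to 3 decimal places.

Σpᵢ² = 0.10² + 0.15² + 0.16² + 0.14² + 0.45² = 0.0100 + 0.0225 + 0.0256 + 0.0196 + 0.2025 = 0.2802
B = 1 / 0.2802 = 3.56888

3.569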